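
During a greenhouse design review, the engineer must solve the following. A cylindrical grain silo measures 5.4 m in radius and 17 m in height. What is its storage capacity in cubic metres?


V = pi * r^2 * h
  = pi * 5.4^2 * 17
  = pi * 29.16 * 17
  = 1557.35 m^3


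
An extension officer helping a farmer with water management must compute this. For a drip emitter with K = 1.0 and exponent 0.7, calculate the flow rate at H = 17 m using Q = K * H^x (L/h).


Q = K * H^x
  = 1.0 * 17^0.7
  = 1.0 * 7.2663
  = 7.27 L/h


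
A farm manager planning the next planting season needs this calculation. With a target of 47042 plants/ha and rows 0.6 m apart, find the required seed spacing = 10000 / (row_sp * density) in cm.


spacing = 10000 / (row_sp * density)
        = 10000 / (0.6 * 47042)
        = 10000 / 28225.20
        = 0.35429 m = 35.43 cm


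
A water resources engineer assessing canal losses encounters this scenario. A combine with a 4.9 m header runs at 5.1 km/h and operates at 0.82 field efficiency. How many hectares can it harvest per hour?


C = w * v * eta_f / 10
  = 4.9 * 5.1 * 0.82 / 10
  = 20.49 / 10
  = 2.05 ha/h


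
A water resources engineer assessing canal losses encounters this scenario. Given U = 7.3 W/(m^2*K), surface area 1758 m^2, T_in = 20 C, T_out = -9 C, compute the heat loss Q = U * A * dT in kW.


dT = 20 - (-9) = 29 K
Q = U * A * dT
  = 7.3 * 1758 * 29
  = 372168.60 W = 372.17 kW


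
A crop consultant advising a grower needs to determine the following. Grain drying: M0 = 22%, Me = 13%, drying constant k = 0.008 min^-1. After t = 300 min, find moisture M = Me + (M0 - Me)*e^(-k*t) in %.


M = Me + (M0 - Me) * e^(-k*t)
  = 13 + (22 - 13) * e^(-0.008*300)
  = 13 + 9 * e^(-2.400)
  = 13 + 9 * 0.09072
  = 13 + 0.8165
  = 13.82%


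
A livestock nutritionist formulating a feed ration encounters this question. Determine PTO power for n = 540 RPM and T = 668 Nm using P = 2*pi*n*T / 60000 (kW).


P = 2*pi*n*T / 60000
  = 2*pi * 540 * 668 / 60000
  = 2266470.60 / 60000
  = 37.77 kW


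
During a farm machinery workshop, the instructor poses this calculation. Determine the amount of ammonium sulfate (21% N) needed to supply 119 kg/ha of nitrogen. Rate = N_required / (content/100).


Rate = N_required / (N_content / 100)
     = 119 / (21 / 100)
     = 119 / 0.21
     = 566.67 kg/ha


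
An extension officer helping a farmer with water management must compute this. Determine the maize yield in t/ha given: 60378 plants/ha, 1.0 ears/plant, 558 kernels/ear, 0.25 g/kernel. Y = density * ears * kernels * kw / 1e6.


Y = density * ears * kernels * kw
  = 60378 * 1.0 * 558 * 0.25 g/ha
  = 8422731 g/ha
  = 8422.73 kg/ha = 8.42 t/ha


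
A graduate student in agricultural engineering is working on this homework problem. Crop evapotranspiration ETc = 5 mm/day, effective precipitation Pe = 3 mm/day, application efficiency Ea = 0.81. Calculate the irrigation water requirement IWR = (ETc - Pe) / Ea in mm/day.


IWR = (ETc - Pe) / Ea
    = (5 - 3) / 0.81
    = 2 / 0.81
    = 2.47 mm/day


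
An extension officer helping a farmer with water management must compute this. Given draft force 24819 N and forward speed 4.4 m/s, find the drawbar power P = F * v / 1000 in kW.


P = F * v / 1000
  = 24819 * 4.4 / 1000
  = 109203.60 / 1000
  = 109.20 kW


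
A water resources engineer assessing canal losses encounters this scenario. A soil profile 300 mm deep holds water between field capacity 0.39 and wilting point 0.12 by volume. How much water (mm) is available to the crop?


AW = (FC - WP) * D
   = (0.39 - 0.12) * 300
   = 0.27 * 300
   = 81 mm


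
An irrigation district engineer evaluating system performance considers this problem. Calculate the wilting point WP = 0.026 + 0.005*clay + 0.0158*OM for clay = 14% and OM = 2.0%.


WP = 0.026 + 0.005*14 + 0.0158*2.0
   = 0.026 + 0.0700 + 0.0316
   = 0.1276


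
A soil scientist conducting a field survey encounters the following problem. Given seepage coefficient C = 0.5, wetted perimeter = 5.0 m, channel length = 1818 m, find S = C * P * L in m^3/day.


S = C * P * L
  = 0.5 * 5.0 * 1818
  = 4545 m^3/day


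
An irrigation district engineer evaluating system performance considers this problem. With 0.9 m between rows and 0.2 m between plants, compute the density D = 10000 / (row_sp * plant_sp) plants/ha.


D = 10000 / (row_sp * plant_sp)
  = 10000 / (0.9 * 0.2)
  = 10000 / 0.1800
  = 55555.56 plants/ha


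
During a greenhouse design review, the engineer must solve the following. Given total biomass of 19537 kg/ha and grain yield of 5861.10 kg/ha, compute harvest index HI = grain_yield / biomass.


HI = grain_yield / biomass
   = 5861.10 / 19537
   = 0.30


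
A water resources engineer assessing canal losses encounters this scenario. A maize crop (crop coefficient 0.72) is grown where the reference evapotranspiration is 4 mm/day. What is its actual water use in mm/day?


ETc = Kc * ET0
    = 0.72 * 4
    = 2.88 mm/day


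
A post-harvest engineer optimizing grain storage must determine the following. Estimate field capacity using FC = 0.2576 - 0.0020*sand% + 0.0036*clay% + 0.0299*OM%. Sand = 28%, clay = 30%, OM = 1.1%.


FC = 0.2576 - 0.0020*28 + 0.0036*30 + 0.0299*1.1
   = 0.2576 - 0.0560 + 0.1080 + 0.0329
   = 0.3425


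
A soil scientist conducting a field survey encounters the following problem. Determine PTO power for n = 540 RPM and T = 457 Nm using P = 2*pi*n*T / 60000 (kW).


P = 2*pi*n*T / 60000
  = 2*pi * 540 * 457 / 60000
  = 1550564.47 / 60000
  = 25.84 kW


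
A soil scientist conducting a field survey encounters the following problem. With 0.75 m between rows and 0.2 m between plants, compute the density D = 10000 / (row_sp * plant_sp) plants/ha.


D = 10000 / (row_sp * plant_sp)
  = 10000 / (0.75 * 0.2)
  = 10000 / 0.1500
  = 66666.67 plants/ha


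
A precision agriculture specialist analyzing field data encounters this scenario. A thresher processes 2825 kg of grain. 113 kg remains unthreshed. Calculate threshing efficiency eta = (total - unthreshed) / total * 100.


eta = (total - unthreshed) / total * 100
    = (2825 - 113) / 2825 * 100
    = 2712 / 2825 * 100
    = 96%


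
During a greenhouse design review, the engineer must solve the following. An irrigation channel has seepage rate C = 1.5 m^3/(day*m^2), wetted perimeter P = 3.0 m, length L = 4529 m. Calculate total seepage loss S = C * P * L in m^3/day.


S = C * P * L
  = 1.5 * 3.0 * 4529
  = 20380.50 m^3/day


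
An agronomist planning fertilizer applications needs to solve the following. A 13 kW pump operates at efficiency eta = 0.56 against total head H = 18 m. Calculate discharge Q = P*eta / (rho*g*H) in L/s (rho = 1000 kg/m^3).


Q = (P * 1000 * eta) / (rho * g * H)
  = (13 * 1000 * 0.56) / (1000 * 9.81 * 18)
  = 7280 / 176580
  = 0.04123 m^3/s = 41.23 L/s


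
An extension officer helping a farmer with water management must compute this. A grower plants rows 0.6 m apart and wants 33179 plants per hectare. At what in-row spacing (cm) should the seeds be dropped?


spacing = 10000 / (row_sp * density)
        = 10000 / (0.6 * 33179)
        = 10000 / 19907.40
        = 0.50233 m = 50.23 cm


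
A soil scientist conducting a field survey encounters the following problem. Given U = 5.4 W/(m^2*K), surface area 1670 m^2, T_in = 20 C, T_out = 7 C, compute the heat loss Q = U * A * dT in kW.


dT = 20 - (7) = 13 K
Q = U * A * dT
  = 5.4 * 1670 * 13
  = 117234 W = 117.23 kW


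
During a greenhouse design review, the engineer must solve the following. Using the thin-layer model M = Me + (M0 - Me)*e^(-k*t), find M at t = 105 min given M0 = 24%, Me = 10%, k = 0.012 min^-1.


M = Me + (M0 - Me) * e^(-k*t)
  = 10 + (24 - 10) * e^(-0.012*105)
  = 10 + 14 * e^(-1.260)
  = 10 + 14 * 0.28365
  = 10 + 3.9712
  = 13.97%


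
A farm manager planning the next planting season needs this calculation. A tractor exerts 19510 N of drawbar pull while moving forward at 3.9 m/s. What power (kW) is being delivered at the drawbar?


P = F * v / 1000
  = 19510 * 3.9 / 1000
  = 76089 / 1000
  = 76.09 kW


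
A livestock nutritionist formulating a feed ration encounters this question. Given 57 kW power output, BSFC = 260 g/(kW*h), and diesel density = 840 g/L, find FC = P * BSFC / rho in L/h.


FC = P * BSFC / rho_fuel
   = 57 * 260 / 840
   = 14820 / 840
   = 17.64 L/h


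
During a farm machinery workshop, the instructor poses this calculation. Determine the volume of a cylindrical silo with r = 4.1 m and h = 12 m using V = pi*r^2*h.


V = pi * r^2 * h
  = pi * 4.1^2 * 12
  = pi * 16.81 * 12
  = 633.72 m^3


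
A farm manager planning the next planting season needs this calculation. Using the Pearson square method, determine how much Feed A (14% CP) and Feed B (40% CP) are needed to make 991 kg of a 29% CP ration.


parts_A = CP_b - target = 40 - 29 = 11
parts_B = target - CP_a = 29 - 14 = 15
total_parts = 11 + 15 = 26
Feed A = 991 * 11 / 26 = 419.27 kg
Feed B = 991 * 15 / 26 = 571.73 kg

419.27 kg


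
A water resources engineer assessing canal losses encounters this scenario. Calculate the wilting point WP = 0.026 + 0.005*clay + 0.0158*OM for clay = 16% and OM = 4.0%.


WP = 0.026 + 0.005*16 + 0.0158*4.0
   = 0.026 + 0.0800 + 0.0632
   = 0.1692


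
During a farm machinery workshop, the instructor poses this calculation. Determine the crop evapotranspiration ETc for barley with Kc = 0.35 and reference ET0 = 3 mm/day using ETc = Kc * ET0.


ETc = Kc * ET0
    = 0.35 * 3
    = 1.05 mm/day


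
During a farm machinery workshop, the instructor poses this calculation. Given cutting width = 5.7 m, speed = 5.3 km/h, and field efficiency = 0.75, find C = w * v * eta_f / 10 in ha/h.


C = w * v * eta_f / 10
  = 5.7 * 5.3 * 0.75 / 10
  = 22.66 / 10
  = 2.27 ha/h


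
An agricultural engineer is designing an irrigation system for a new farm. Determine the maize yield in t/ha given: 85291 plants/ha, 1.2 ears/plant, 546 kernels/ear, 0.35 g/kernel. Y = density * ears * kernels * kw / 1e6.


Y = density * ears * kernels * kw
  = 85291 * 1.2 * 546 * 0.35 g/ha
  = 19558932.12 g/ha
  = 19558.93 kg/ha = 19.56 t/ha


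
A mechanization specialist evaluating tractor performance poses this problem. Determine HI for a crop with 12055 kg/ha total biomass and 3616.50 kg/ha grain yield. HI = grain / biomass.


HI = grain_yield / biomass
   = 3616.50 / 12055
   = 0.30


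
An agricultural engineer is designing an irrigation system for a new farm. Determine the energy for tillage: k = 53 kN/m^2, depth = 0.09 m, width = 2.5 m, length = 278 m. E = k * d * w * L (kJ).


E = k * d * w * L
  = 53 * 0.09 * 2.5 * 278
  = 3315.15 kJ


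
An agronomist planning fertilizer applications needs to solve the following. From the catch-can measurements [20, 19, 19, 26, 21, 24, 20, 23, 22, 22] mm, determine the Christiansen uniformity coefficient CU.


xbar = 216 / 10 = 21.600
sum|xi - xbar| = 18
CU = 100 * (1 - 18 / (10 * 21.600))
   = 100 * (1 - 0.0833)
   = 91.67%


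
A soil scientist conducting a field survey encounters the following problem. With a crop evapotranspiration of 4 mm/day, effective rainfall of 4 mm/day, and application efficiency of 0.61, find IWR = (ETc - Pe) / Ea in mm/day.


IWR = (ETc - Pe) / Ea
    = (4 - 4) / 0.61
    = 0 / 0.61
    = 0 mm/day


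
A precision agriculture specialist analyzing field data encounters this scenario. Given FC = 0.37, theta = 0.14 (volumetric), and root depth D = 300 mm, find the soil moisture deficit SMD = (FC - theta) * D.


SMD = (FC - theta) * D
    = (0.37 - 0.14) * 300
    = 0.230 * 300
    = 69 mm


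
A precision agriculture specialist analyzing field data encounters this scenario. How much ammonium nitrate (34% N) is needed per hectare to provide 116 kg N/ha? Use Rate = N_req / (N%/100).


Rate = N_required / (N_content / 100)
     = 116 / (34 / 100)
     = 116 / 0.34
     = 341.18 kg/ha


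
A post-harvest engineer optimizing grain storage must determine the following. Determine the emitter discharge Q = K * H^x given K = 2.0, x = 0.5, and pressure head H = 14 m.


Q = K * H^x
  = 2.0 * 14^0.5
  = 2.0 * 3.7417
  = 7.48 L/h


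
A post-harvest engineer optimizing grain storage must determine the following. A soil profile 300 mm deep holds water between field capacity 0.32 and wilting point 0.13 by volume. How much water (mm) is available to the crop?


AW = (FC - WP) * D
   = (0.32 - 0.13) * 300
   = 0.19 * 300
   = 57 mm


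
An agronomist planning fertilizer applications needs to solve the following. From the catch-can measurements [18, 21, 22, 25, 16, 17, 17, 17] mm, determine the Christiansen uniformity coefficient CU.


xbar = 153 / 8 = 19.125
sum|xi - xbar| = 21.250
CU = 100 * (1 - 21.250 / (8 * 19.125))
   = 100 * (1 - 0.1389)
   = 86.11%


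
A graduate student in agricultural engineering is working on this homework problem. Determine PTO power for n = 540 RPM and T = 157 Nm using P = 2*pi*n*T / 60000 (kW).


P = 2*pi*n*T / 60000
  = 2*pi * 540 * 157 / 60000
  = 532688.45 / 60000
  = 8.88 kW


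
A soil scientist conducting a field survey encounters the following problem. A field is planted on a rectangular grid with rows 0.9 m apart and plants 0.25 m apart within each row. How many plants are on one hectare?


D = 10000 / (row_sp * plant_sp)
  = 10000 / (0.9 * 0.25)
  = 10000 / 0.2250
  = 44444.44 plants/ha


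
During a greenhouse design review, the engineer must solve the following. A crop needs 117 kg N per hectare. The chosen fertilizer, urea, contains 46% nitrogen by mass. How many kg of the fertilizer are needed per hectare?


Rate = N_required / (N_content / 100)
     = 117 / (46 / 100)
     = 117 / 0.46
     = 254.35 kg/ha


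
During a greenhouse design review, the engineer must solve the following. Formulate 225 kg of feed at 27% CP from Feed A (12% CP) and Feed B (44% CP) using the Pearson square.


parts_A = CP_b - target = 44 - 27 = 17
parts_B = target - CP_a = 27 - 12 = 15
total_parts = 17 + 15 = 32
Feed A = 225 * 17 / 32 = 119.53 kg
Feed B = 225 * 15 / 32 = 105.47 kg

119.53 kg


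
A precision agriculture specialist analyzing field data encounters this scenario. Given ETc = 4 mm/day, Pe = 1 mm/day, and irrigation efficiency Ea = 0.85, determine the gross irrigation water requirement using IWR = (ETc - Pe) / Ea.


IWR = (ETc - Pe) / Ea
    = (4 - 1) / 0.85
    = 3 / 0.85
    = 3.53 mm/day


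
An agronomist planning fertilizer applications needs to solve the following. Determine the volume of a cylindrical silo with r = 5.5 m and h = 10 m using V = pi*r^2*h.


V = pi * r^2 * h
  = pi * 5.5^2 * 10
  = pi * 30.25 * 10
  = 950.33 m^3


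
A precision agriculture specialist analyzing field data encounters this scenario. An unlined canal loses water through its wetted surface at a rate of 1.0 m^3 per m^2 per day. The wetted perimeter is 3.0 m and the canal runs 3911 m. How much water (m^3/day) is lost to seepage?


S = C * P * L
  = 1.0 * 3.0 * 3911
  = 11733 m^3/day


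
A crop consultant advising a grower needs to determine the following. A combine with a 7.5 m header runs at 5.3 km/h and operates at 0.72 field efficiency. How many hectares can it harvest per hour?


C = w * v * eta_f / 10
  = 7.5 * 5.3 * 0.72 / 10
  = 28.62 / 10
  = 2.86 ha/h


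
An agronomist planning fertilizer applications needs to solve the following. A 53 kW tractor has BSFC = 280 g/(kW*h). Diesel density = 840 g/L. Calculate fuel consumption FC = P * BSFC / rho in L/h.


FC = P * BSFC / rho_fuel
   = 53 * 280 / 840
   = 14840 / 840
   = 17.67 L/h


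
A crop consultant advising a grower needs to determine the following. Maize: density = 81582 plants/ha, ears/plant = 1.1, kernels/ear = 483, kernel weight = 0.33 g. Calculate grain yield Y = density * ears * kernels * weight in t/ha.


Y = density * ears * kernels * kw
  = 81582 * 1.1 * 483 * 0.33 g/ha
  = 14303690.48 g/ha
  = 14303.69 kg/ha = 14.30 t/ha


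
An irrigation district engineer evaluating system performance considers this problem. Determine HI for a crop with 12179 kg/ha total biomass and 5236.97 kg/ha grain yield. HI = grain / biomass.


HI = grain_yield / biomass
   = 5236.97 / 12179
   = 0.43


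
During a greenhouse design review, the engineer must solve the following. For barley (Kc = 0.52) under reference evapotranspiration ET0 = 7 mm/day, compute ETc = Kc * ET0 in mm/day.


ETc = Kc * ET0
    = 0.52 * 7
    = 3.64 mm/day


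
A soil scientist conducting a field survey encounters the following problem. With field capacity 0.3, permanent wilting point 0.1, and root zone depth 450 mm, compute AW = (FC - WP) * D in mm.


AW = (FC - WP) * D
   = (0.3 - 0.1) * 450
   = 0.20 * 450
   = 90 mm


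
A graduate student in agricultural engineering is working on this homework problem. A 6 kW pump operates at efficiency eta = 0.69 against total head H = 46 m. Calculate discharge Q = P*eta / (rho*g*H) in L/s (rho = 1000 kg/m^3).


Q = (P * 1000 * eta) / (rho * g * H)
  = (6 * 1000 * 0.69) / (1000 * 9.81 * 46)
  = 4140 / 451260
  = 0.00917 m^3/s = 9.17 L/s


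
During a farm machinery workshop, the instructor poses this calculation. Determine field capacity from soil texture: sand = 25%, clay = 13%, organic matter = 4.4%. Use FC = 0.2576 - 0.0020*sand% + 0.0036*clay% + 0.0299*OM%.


FC = 0.2576 - 0.0020*25 + 0.0036*13 + 0.0299*4.4
   = 0.2576 - 0.0500 + 0.0468 + 0.1316
   = 0.3860


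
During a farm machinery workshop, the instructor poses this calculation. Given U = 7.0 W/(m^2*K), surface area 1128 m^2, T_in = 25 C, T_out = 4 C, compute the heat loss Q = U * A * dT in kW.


dT = 25 - (4) = 21 K
Q = U * A * dT
  = 7.0 * 1128 * 21
  = 165816 W = 165.82 kW


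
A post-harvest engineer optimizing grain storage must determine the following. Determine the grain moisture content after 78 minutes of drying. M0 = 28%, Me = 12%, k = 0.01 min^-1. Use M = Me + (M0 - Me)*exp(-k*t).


M = Me + (M0 - Me) * e^(-k*t)
  = 12 + (28 - 12) * e^(-0.01*78)
  = 12 + 16 * e^(-0.780)
  = 12 + 16 * 0.45841
  = 12 + 7.3345
  = 19.33%


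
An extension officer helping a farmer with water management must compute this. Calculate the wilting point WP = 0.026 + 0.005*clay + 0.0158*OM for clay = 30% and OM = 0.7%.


WP = 0.026 + 0.005*30 + 0.0158*0.7
   = 0.026 + 0.1500 + 0.0111
   = 0.1871


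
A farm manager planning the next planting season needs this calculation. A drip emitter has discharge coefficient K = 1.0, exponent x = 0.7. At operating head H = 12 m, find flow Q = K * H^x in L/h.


Q = K * H^x
  = 1.0 * 12^0.7
  = 1.0 * 5.6941
  = 5.69 L/h


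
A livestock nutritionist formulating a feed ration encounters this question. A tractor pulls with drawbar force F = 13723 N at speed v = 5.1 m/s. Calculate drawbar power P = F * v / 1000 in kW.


P = F * v / 1000
  = 13723 * 5.1 / 1000
  = 69987.30 / 1000
  = 69.99 kW


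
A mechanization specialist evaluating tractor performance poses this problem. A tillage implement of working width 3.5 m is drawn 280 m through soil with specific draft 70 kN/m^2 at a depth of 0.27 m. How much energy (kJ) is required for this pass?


E = k * d * w * L
  = 70 * 0.27 * 3.5 * 280
  = 18522 kJ


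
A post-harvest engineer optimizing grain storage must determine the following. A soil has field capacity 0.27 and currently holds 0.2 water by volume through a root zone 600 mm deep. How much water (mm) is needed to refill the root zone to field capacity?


SMD = (FC - theta) * D
    = (0.27 - 0.2) * 600
    = 0.070 * 600
    = 42 mm


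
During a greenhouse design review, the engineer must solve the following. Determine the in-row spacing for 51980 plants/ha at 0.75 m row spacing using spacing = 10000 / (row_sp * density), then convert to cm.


spacing = 10000 / (row_sp * density)
        = 10000 / (0.75 * 51980)
        = 10000 / 38985
        = 0.25651 m = 25.65 cm


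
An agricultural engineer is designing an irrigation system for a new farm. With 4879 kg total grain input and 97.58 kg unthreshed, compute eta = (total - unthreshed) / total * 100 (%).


eta = (total - unthreshed) / total * 100
    = (4879 - 97.58) / 4879 * 100
    = 4781.42 / 4879 * 100
    = 98%


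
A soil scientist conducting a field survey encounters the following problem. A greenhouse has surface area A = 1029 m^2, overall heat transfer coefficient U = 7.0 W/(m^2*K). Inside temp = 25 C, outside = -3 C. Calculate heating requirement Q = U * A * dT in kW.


dT = 25 - (-3) = 28 K
Q = U * A * dT
  = 7.0 * 1029 * 28
  = 201684 W = 201.68 kW


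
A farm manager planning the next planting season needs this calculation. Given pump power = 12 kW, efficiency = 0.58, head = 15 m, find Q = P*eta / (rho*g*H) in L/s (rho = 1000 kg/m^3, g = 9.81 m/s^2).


Q = (P * 1000 * eta) / (rho * g * H)
  = (12 * 1000 * 0.58) / (1000 * 9.81 * 15)
  = 6960 / 147150
  = 0.04730 m^3/s = 47.30 L/s


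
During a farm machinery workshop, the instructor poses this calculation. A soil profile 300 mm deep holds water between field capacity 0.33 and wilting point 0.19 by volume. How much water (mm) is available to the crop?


AW = (FC - WP) * D
   = (0.33 - 0.19) * 300
   = 0.14 * 300
   = 42 mm


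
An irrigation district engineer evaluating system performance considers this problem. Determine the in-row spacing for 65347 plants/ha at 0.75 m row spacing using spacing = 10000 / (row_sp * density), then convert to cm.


spacing = 10000 / (row_sp * density)
        = 10000 / (0.75 * 65347)
        = 10000 / 49010.25
        = 0.20404 m = 20.40 cm


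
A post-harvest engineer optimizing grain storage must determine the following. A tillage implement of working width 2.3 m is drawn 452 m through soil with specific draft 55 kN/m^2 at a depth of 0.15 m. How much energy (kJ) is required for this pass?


E = k * d * w * L
  = 55 * 0.15 * 2.3 * 452
  = 8576.70 kJ


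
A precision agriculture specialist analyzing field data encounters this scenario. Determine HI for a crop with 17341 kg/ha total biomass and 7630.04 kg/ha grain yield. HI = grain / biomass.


HI = grain_yield / biomass
   = 7630.04 / 17341
   = 0.44


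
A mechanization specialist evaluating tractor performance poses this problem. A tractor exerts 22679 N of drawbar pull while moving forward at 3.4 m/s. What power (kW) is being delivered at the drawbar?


P = F * v / 1000
  = 22679 * 3.4 / 1000
  = 77108.60 / 1000
  = 77.11 kW


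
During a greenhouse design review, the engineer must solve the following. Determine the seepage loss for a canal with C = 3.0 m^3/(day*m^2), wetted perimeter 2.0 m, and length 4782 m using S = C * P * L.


S = C * P * L
  = 3.0 * 2.0 * 4782
  = 28692 m^3/day


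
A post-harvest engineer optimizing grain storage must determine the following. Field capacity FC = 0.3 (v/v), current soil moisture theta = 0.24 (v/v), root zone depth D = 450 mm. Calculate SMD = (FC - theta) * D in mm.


SMD = (FC - theta) * D
    = (0.3 - 0.24) * 450
    = 0.060 * 450
    = 27 mm


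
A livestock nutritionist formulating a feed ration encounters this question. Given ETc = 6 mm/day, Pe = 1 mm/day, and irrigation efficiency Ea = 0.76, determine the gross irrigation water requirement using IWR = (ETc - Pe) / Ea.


IWR = (ETc - Pe) / Ea
    = (6 - 1) / 0.76
    = 5 / 0.76
    = 6.58 mm/day


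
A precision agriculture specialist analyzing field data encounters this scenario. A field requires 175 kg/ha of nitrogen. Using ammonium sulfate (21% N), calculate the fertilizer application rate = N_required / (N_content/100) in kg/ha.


Rate = N_required / (N_content / 100)
     = 175 / (21 / 100)
     = 175 / 0.21
     = 833.33 kg/ha


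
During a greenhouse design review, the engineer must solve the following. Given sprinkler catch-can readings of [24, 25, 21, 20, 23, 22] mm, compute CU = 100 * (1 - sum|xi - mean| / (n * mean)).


xbar = 135 / 6 = 22.500
sum|xi - xbar| = 9
CU = 100 * (1 - 9 / (6 * 22.500))
   = 100 * (1 - 0.0667)
   = 93.33%


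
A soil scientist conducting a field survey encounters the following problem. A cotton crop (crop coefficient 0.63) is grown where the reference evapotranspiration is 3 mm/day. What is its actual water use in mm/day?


ETc = Kc * ET0
    = 0.63 * 3
    = 1.89 mm/day


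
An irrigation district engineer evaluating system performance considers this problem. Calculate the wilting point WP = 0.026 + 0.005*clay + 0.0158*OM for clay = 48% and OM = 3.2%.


WP = 0.026 + 0.005*48 + 0.0158*3.2
   = 0.026 + 0.2400 + 0.0506
   = 0.3166


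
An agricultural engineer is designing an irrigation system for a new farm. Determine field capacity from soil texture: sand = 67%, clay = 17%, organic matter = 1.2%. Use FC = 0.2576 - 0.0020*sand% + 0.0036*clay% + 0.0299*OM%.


FC = 0.2576 - 0.0020*67 + 0.0036*17 + 0.0299*1.2
   = 0.2576 - 0.1340 + 0.0612 + 0.0359
   = 0.2207


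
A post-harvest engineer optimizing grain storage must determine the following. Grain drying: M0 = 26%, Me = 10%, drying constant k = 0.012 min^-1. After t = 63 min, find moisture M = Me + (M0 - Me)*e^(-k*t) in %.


M = Me + (M0 - Me) * e^(-k*t)
  = 10 + (26 - 10) * e^(-0.012*63)
  = 10 + 16 * e^(-0.756)
  = 10 + 16 * 0.46954
  = 10 + 7.5127
  = 17.51%


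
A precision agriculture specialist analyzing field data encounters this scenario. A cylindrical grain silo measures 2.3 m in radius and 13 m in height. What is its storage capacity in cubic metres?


V = pi * r^2 * h
  = pi * 2.3^2 * 13
  = pi * 5.29 * 13
  = 216.05 m^3


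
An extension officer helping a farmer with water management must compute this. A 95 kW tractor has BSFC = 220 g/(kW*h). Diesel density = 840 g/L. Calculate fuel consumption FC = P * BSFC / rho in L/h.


FC = P * BSFC / rho_fuel
   = 95 * 220 / 840
   = 20900 / 840
   = 24.88 L/h


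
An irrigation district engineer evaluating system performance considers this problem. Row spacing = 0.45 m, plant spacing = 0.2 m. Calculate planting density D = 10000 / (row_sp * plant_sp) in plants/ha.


D = 10000 / (row_sp * plant_sp)
  = 10000 / (0.45 * 0.2)
  = 10000 / 0.0900
  = 111111.11 plants/ha


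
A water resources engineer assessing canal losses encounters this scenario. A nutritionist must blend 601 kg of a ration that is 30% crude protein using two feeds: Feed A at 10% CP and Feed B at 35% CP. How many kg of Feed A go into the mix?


parts_A = CP_b - target = 35 - 30 = 5
parts_B = target - CP_a = 30 - 10 = 20
total_parts = 5 + 20 = 25
Feed A = 601 * 5 / 25 = 120.20 kg
Feed B = 601 * 20 / 25 = 480.80 kg

120.20 kg


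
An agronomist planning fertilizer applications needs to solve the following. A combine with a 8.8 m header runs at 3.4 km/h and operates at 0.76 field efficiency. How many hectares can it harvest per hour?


C = w * v * eta_f / 10
  = 8.8 * 3.4 * 0.76 / 10
  = 22.74 / 10
  = 2.27 ha/h


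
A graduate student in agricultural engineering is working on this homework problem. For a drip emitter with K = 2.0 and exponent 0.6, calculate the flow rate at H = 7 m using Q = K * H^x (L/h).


Q = K * H^x
  = 2.0 * 7^0.6
  = 2.0 * 3.2141
  = 6.43 L/h


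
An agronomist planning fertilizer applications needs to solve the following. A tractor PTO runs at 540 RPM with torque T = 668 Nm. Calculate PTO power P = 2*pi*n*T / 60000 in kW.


P = 2*pi*n*T / 60000
  = 2*pi * 540 * 668 / 60000
  = 2266470.60 / 60000
  = 37.77 kW


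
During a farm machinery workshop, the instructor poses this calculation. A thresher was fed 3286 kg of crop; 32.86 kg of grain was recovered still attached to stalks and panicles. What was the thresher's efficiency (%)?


eta = (total - unthreshed) / total * 100
    = (3286 - 32.86) / 3286 * 100
    = 3253.14 / 3286 * 100
    = 99%


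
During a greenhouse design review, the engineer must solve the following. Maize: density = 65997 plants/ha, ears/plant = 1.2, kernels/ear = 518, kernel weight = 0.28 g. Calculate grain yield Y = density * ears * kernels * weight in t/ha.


Y = density * ears * kernels * kw
  = 65997 * 1.2 * 518 * 0.28 g/ha
  = 11486645.86 g/ha
  = 11486.65 kg/ha = 11.49 t/ha


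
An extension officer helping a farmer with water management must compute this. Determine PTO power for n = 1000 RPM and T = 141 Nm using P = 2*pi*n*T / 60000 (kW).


P = 2*pi*n*T / 60000
  = 2*pi * 1000 * 141 / 60000
  = 885929.13 / 60000
  = 14.77 kW


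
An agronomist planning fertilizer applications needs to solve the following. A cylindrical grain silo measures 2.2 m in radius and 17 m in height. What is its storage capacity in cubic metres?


V = pi * r^2 * h
  = pi * 2.2^2 * 17
  = pi * 4.84 * 17
  = 258.49 m^3


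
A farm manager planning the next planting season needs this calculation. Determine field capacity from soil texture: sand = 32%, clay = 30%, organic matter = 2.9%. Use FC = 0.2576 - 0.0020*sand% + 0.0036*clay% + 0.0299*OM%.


FC = 0.2576 - 0.0020*32 + 0.0036*30 + 0.0299*2.9
   = 0.2576 - 0.0640 + 0.1080 + 0.0867
   = 0.3883


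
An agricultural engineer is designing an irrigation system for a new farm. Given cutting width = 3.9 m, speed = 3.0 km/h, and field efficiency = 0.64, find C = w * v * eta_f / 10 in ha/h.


C = w * v * eta_f / 10
  = 3.9 * 3.0 * 0.64 / 10
  = 7.49 / 10
  = 0.75 ha/h


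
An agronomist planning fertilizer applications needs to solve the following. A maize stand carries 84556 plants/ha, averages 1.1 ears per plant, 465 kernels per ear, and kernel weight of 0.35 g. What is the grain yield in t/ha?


Y = density * ears * kernels * kw
  = 84556 * 1.1 * 465 * 0.35 g/ha
  = 15137637.90 g/ha
  = 15137.64 kg/ha = 15.14 t/ha


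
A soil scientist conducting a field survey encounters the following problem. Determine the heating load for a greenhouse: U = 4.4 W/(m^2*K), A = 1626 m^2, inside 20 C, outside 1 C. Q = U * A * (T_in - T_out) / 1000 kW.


dT = 20 - (1) = 19 K
Q = U * A * dT
  = 4.4 * 1626 * 19
  = 135933.60 W = 135.93 kW


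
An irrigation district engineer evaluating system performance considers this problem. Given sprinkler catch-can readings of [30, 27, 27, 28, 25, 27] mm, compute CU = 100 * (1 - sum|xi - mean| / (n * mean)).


xbar = 164 / 6 = 27.333
sum|xi - xbar| = 6.667
CU = 100 * (1 - 6.667 / (6 * 27.333))
   = 100 * (1 - 0.0407)
   = 95.93%


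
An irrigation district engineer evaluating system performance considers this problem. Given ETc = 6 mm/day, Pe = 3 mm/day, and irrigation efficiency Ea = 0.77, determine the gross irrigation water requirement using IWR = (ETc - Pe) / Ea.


IWR = (ETc - Pe) / Ea
    = (6 - 3) / 0.77
    = 3 / 0.77
    = 3.90 mm/day


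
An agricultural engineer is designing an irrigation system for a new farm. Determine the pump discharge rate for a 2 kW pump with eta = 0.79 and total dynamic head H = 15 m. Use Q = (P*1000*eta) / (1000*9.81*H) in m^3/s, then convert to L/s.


Q = (P * 1000 * eta) / (rho * g * H)
  = (2 * 1000 * 0.79) / (1000 * 9.81 * 15)
  = 1580 / 147150
  = 0.01074 m^3/s = 10.74 L/s


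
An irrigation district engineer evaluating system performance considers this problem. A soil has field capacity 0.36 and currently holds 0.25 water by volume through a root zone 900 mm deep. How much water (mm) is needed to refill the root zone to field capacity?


SMD = (FC - theta) * D
    = (0.36 - 0.25) * 900
    = 0.110 * 900
    = 99 mm


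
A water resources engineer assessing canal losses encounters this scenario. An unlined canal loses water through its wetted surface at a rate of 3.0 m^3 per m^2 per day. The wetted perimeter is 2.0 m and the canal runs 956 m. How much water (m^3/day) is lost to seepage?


S = C * P * L
  = 3.0 * 2.0 * 956
  = 5736 m^3/day


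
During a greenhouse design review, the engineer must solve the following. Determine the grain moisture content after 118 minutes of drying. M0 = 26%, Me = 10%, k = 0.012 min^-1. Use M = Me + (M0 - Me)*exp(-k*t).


M = Me + (M0 - Me) * e^(-k*t)
  = 10 + (26 - 10) * e^(-0.012*118)
  = 10 + 16 * e^(-1.416)
  = 10 + 16 * 0.24268
  = 10 + 3.8829
  = 13.88%


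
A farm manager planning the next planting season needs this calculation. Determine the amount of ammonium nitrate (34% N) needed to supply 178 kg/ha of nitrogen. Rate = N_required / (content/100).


Rate = N_required / (N_content / 100)
     = 178 / (34 / 100)
     = 178 / 0.34
     = 523.53 kg/ha


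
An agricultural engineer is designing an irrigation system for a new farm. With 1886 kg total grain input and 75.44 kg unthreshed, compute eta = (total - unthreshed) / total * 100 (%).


eta = (total - unthreshed) / total * 100
    = (1886 - 75.44) / 1886 * 100
    = 1810.56 / 1886 * 100
    = 96%


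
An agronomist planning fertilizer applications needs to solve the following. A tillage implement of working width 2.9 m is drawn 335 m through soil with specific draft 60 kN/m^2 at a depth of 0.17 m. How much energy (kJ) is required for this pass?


E = k * d * w * L
  = 60 * 0.17 * 2.9 * 335
  = 9909.30 kJ


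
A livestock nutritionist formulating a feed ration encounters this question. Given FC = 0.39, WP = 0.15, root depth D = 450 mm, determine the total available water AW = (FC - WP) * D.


AW = (FC - WP) * D
   = (0.39 - 0.15) * 450
   = 0.24 * 450
   = 108 mm


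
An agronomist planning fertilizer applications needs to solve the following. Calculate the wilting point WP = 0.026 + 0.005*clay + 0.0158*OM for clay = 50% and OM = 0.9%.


WP = 0.026 + 0.005*50 + 0.0158*0.9
   = 0.026 + 0.2500 + 0.0142
   = 0.2902


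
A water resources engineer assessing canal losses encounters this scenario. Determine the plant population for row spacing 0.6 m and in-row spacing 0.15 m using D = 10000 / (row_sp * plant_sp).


D = 10000 / (row_sp * plant_sp)
  = 10000 / (0.6 * 0.15)
  = 10000 / 0.0900
  = 111111.11 plants/ha


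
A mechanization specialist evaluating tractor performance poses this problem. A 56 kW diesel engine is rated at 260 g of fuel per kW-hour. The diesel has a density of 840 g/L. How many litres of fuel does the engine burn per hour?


FC = P * BSFC / rho_fuel
   = 56 * 260 / 840
   = 14560 / 840
   = 17.33 L/h


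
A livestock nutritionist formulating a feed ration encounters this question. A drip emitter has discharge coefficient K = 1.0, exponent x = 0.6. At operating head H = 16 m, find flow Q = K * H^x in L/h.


Q = K * H^x
  = 1.0 * 16^0.6
  = 1.0 * 5.2780
  = 5.28 L/h


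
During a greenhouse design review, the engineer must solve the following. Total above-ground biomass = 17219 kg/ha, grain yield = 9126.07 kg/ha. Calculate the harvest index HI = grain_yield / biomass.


HI = grain_yield / biomass
   = 9126.07 / 17219
   = 0.53


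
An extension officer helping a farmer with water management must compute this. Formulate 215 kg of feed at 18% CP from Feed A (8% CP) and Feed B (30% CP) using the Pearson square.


parts_A = CP_b - target = 30 - 18 = 12
parts_B = target - CP_a = 18 - 8 = 10
total_parts = 12 + 10 = 22
Feed A = 215 * 12 / 22 = 117.27 kg
Feed B = 215 * 10 / 22 = 97.73 kg

117.27 kg


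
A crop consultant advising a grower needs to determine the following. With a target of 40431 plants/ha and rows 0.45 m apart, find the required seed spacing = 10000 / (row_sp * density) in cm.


spacing = 10000 / (row_sp * density)
        = 10000 / (0.45 * 40431)
        = 10000 / 18193.95
        = 0.54963 m = 54.96 cm


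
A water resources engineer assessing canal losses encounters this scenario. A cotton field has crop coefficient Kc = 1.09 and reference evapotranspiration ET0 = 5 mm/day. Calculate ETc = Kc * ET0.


ETc = Kc * ET0
    = 1.09 * 5
    = 5.45 mm/day


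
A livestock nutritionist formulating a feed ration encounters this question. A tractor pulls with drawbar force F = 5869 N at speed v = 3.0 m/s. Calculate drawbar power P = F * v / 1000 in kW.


P = F * v / 1000
  = 5869 * 3.0 / 1000
  = 17607 / 1000
  = 17.61 kW


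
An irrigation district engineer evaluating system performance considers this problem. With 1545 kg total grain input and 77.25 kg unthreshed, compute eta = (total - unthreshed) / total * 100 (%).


eta = (total - unthreshed) / total * 100
    = (1545 - 77.25) / 1545 * 100
    = 1467.75 / 1545 * 100
    = 95%


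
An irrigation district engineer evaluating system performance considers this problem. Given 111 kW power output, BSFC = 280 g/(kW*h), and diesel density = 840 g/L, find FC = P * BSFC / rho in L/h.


FC = P * BSFC / rho_fuel
   = 111 * 280 / 840
   = 31080 / 840
   = 37 L/h


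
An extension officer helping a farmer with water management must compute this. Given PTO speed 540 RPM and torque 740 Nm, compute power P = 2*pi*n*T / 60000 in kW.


P = 2*pi*n*T / 60000
  = 2*pi * 540 * 740 / 60000
  = 2510760.85 / 60000
  = 41.85 kW


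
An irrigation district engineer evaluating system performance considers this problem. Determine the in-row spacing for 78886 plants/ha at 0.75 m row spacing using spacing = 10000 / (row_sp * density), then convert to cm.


spacing = 10000 / (row_sp * density)
        = 10000 / (0.75 * 78886)
        = 10000 / 59164.50
        = 0.16902 m = 16.90 cm


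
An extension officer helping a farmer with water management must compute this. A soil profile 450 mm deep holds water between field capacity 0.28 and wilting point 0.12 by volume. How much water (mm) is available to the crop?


AW = (FC - WP) * D
   = (0.28 - 0.12) * 450
   = 0.16 * 450
   = 72 mm


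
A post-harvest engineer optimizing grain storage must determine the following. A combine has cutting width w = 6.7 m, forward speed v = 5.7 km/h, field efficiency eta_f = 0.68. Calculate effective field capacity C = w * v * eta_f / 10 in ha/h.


C = w * v * eta_f / 10
  = 6.7 * 5.7 * 0.68 / 10
  = 25.97 / 10
  = 2.60 ha/h


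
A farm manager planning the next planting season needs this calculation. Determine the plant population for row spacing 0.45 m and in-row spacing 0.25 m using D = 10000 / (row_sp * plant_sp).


D = 10000 / (row_sp * plant_sp)
  = 10000 / (0.45 * 0.25)
  = 10000 / 0.1125
  = 88888.89 plants/ha


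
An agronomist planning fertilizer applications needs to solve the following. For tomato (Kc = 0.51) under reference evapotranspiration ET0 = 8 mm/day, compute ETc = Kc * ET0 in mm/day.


ETc = Kc * ET0
    = 0.51 * 8
    = 4.08 mm/day


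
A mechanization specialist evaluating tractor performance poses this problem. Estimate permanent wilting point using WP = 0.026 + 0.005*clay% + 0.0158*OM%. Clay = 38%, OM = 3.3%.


WP = 0.026 + 0.005*38 + 0.0158*3.3
   = 0.026 + 0.1900 + 0.0521
   = 0.2681


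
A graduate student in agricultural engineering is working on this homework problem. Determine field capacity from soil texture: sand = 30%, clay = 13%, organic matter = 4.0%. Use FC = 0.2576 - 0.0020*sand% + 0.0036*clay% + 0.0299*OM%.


FC = 0.2576 - 0.0020*30 + 0.0036*13 + 0.0299*4.0
   = 0.2576 - 0.0600 + 0.0468 + 0.1196
   = 0.3640


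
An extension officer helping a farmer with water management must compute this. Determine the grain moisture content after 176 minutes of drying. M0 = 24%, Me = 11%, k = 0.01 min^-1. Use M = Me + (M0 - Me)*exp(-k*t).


M = Me + (M0 - Me) * e^(-k*t)
  = 11 + (24 - 11) * e^(-0.01*176)
  = 11 + 13 * e^(-1.760)
  = 11 + 13 * 0.17204
  = 11 + 2.2366
  = 13.24%


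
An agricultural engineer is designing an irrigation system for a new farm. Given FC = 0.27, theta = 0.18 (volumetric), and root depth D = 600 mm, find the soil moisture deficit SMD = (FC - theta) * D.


SMD = (FC - theta) * D
    = (0.27 - 0.18) * 600
    = 0.090 * 600
    = 54 mm


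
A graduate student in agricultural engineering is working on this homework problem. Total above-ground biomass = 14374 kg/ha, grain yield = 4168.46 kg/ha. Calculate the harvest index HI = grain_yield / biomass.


HI = grain_yield / biomass
   = 4168.46 / 14374
   = 0.29
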